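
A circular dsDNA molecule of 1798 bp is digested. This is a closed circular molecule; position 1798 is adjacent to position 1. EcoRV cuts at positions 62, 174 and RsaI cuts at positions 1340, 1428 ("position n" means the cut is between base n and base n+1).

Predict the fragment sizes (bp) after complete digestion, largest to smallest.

Combined cut positions (sorted): 62, 174, 1340, 1428.
Circular molecule, 4 cuts → 4 fragments:
  174 − 62 = 112 bp
  1340 − 174 = 1166 bp
  1428 − 1340 = 88 bp
  wrap: 1798 − 1428 + 62 = 432 bp
Sorted largest to smallest: 1166, 432, 112, 88 bp.

1166, 432, 112, 88 bp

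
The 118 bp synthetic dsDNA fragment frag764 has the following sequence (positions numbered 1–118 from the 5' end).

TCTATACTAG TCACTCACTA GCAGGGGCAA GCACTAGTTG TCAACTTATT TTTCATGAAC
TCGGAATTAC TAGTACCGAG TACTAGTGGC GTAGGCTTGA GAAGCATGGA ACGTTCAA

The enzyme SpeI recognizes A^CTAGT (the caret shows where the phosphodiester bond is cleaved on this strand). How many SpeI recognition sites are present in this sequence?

ACTAGT occurs starting at positions 6, 33, 69, 82.
SpeI cuts at 4 sites.

4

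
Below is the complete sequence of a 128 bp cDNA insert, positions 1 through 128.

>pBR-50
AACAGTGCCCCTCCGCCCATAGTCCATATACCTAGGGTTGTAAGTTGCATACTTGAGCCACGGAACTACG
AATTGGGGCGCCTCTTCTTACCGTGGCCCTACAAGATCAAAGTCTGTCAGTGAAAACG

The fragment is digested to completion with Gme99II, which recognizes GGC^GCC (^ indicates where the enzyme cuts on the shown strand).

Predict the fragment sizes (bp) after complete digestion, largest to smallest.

79, 49 bp

The Gme99II site (GGCGCC) starts at position 77.
Gme99II cuts after base 3 of each site, so after position 79.
Linear molecule, 1 cut → 2 fragments:
  1–79 → 79 bp
  80–128 → 49 bp
Sorted largest to smallest: 79, 49 bp.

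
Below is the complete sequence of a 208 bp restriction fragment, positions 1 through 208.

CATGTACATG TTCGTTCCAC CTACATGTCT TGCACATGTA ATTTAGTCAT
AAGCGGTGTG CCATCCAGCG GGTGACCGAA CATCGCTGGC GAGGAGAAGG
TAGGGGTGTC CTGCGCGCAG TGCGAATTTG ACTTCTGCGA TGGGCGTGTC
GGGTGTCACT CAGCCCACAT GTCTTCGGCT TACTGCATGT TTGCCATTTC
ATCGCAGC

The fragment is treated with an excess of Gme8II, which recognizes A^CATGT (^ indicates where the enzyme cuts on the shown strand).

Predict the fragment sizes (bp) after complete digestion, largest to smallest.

133, 41, 17, 11, 6 bp

Gme8II sites (ACATGT) start at positions 6, 23, 34, 167.
Gme8II cuts after the first base of each site, so after positions 6, 23, 34, 167.
Linear molecule, 4 cuts → 5 fragments:
  1–6 → 6 bp
  7–23 → 17 bp
  24–34 → 11 bp
  35–167 → 133 bp
  168–208 → 41 bp
Sorted largest to smallest: 133, 41, 17, 11, 6 bp.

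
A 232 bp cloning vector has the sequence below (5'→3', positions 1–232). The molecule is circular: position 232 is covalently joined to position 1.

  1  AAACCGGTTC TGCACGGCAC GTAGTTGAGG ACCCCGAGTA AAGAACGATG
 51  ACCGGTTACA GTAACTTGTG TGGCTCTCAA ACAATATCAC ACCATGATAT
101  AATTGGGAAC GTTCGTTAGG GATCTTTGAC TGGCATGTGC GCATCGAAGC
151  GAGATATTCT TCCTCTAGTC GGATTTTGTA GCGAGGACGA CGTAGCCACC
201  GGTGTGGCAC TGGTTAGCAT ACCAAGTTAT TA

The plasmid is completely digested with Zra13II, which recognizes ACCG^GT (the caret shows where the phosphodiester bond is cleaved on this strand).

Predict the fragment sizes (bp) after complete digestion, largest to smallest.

147, 48, 37 bp

Zra13II sites (ACCGGT) start at positions 3, 51, 198.
Zra13II cuts after base 4 of each site, so after positions 6, 54, 201.
Circular molecule, 3 cuts → 3 fragments:
  7–54 → 48 bp
  55–201 → 147 bp
  202–232 then 1–6 → 31 + 6 = 37 bp
Sorted largest to smallest: 147, 48, 37 bp.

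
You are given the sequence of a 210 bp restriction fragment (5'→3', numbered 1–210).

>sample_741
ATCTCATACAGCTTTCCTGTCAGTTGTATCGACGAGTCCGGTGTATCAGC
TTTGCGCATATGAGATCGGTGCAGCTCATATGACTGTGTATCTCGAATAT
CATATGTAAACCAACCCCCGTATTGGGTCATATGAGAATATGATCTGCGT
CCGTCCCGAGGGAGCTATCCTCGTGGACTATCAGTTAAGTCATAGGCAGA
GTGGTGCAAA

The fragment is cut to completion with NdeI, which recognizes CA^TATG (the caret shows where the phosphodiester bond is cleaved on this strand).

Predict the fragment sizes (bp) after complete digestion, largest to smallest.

80, 58, 28, 24, 20 bp

NdeI sites (CATATG) start at positions 57, 77, 101, 129.
NdeI cuts after base 2 of each site, so after positions 58, 78, 102, 130.
Linear molecule, 4 cuts → 5 fragments:
  1–58 → 58 bp
  59–78 → 20 bp
  79–102 → 24 bp
  103–130 → 28 bp
  131–210 → 80 bp
Sorted largest to smallest: 80, 58, 28, 24, 20 bp.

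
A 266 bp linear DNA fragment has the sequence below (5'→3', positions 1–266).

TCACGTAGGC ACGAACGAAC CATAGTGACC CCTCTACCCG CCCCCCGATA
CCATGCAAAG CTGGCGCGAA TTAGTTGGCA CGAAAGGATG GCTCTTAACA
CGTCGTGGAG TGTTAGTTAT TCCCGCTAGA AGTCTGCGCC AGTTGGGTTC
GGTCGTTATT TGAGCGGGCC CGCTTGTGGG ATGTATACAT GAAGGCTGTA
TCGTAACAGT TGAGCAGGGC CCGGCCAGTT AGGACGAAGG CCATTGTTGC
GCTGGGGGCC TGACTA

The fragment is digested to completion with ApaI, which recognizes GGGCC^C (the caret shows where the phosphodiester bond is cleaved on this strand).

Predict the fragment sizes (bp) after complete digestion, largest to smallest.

ApaI sites (GGGCCC) start at positions 166, 217.
ApaI cuts after base 5 of each site (before the last base), so after positions 170, 221.
Linear molecule, 2 cuts → 3 fragments:
  1–170 → 170 bp
  171–221 → 51 bp
  222–266 → 45 bp
Sorted largest to smallest: 170, 51, 45 bp.

170, 51, 45 bp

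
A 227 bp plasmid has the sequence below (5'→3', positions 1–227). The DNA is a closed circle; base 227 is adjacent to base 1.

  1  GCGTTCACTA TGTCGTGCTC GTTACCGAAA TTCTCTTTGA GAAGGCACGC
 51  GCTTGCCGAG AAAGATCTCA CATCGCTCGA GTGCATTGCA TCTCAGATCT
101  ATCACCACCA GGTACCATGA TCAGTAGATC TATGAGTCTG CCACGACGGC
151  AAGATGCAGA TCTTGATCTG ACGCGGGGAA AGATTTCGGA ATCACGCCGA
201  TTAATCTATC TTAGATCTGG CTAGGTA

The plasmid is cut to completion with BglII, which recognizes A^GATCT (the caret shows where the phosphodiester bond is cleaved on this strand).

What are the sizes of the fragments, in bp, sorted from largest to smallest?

77, 55, 32, 32, 31 bp

BglII sites (AGATCT) start at positions 63, 95, 126, 158, 213.
BglII cuts after the first base of each site, so after positions 63, 95, 126, 158, 213.
Circular molecule, 5 cuts → 5 fragments:
  64–95 → 32 bp
  96–126 → 31 bp
  127–158 → 32 bp
  159–213 → 55 bp
  214–227 then 1–63 → 14 + 63 = 77 bp
Sorted largest to smallest: 77, 55, 32, 32, 31 bp.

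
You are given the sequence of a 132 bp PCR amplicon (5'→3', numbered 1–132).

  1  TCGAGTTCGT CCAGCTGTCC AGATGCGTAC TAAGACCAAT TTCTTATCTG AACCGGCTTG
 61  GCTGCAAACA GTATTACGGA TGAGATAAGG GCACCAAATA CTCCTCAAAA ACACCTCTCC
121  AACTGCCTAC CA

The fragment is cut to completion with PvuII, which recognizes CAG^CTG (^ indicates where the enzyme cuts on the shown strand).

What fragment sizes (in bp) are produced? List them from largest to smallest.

The PvuII site (CAGCTG) starts at position 12.
PvuII cuts after base 3 of each site, so after position 14.
Linear molecule, 1 cut → 2 fragments:
  1–14 → 14 bp
  15–132 → 118 bp
Sorted largest to smallest: 118, 14 bp.

118, 14 bp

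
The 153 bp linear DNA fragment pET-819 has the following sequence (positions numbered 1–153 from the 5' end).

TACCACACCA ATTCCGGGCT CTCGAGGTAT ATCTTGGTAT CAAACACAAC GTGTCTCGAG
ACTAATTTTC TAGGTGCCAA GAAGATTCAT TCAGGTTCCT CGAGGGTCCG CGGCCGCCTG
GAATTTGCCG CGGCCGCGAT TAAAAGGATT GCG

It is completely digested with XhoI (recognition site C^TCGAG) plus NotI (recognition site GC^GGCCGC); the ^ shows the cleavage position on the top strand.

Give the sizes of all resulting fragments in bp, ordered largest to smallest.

44, 34, 22, 21, 20, 12 bp

XhoI sites (CTCGAG) start at positions 21, 55, 99.
XhoI cuts after the first base of each site, so after positions 21, 55, 99.
NotI sites (GCGGCCGC) start at positions 110, 130.
NotI cuts after base 2 of each site, so after positions 111, 131.
Combined cut positions: 21, 55, 99, 111, 131.
Linear molecule, 5 cuts → 6 fragments:
  1–21 → 21 bp
  22–55 → 34 bp
  56–99 → 44 bp
  100–111 → 12 bp
  112–131 → 20 bp
  132–153 → 22 bp
Sorted largest to smallest: 44, 34, 22, 21, 20, 12 bp.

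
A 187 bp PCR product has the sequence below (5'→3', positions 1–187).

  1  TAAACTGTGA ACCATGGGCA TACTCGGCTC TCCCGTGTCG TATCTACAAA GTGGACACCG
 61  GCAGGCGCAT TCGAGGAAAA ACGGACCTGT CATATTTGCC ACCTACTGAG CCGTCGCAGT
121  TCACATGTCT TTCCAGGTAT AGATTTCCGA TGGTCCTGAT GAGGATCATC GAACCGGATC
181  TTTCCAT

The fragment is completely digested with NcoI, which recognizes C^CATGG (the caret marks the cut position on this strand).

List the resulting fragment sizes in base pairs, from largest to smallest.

175, 12 bp

The NcoI site (CCATGG) starts at position 12.
NcoI cuts after the first base of each site, so after position 12.
Linear molecule, 1 cut → 2 fragments:
  1–12 → 12 bp
  13–187 → 175 bp
Sorted largest to smallest: 175, 12 bp.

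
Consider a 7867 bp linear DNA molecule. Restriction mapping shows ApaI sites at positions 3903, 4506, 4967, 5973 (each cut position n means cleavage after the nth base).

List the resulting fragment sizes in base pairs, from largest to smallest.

3903, 1894, 1006, 603, 461 bp

Linear molecule, 4 cuts → 5 fragments:
  3903 − 0 = 3903 bp
  4506 − 3903 = 603 bp
  4967 − 4506 = 461 bp
  5973 − 4967 = 1006 bp
  7867 − 5973 = 1894 bp
Sorted largest to smallest: 3903, 1894, 1006, 603, 461 bp.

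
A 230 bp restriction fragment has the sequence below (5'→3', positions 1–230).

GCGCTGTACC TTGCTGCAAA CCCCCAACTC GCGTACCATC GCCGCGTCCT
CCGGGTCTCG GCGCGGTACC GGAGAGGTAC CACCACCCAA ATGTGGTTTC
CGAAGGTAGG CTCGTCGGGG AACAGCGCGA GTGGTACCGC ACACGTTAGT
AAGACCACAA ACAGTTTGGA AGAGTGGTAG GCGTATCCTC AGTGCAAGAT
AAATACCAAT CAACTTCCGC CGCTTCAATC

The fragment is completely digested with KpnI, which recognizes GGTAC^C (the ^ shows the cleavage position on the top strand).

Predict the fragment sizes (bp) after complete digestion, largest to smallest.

KpnI sites (GGTACC) start at positions 65, 76, 133.
KpnI cuts after base 5 of each site (before the last base), so after positions 69, 80, 137.
Linear molecule, 3 cuts → 4 fragments:
  1–69 → 69 bp
  70–80 → 11 bp
  81–137 → 57 bp
  138–230 → 93 bp
Sorted largest to smallest: 93, 69, 57, 11 bp.

93, 69, 57, 11 bp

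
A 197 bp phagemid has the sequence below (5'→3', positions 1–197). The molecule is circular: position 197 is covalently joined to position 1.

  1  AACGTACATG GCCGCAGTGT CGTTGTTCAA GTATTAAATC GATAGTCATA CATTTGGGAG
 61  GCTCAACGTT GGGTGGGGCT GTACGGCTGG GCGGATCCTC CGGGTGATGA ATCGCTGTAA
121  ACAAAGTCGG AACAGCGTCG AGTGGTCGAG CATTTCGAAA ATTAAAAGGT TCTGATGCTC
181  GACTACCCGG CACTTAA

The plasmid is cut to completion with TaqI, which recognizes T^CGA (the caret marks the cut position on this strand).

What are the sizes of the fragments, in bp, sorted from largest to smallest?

99, 57, 24, 9, 8 bp

TaqI sites (TCGA) start at positions 39, 138, 146, 155, 179.
TaqI cuts after the first base of each site, so after positions 39, 138, 146, 155, 179.
Circular molecule, 5 cuts → 5 fragments:
  40–138 → 99 bp
  139–146 → 8 bp
  147–155 → 9 bp
  156–179 → 24 bp
  180–197 then 1–39 → 18 + 39 = 57 bp
Sorted largest to smallest: 99, 57, 24, 9, 8 bp.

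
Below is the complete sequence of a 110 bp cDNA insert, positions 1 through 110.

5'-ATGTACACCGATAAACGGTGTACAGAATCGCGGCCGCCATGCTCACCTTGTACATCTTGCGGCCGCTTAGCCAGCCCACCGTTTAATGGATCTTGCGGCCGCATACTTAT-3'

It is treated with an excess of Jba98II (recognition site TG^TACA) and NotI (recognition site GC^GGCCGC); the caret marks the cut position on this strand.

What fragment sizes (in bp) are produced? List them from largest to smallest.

Jba98II sites (TGTACA) start at positions 2, 19, 49.
Jba98II cuts after base 2 of each site, so after positions 3, 20, 50.
NotI sites (GCGGCCGC) start at positions 30, 59, 95.
NotI cuts after base 2 of each site, so after positions 31, 60, 96.
Combined cut positions: 3, 20, 31, 50, 60, 96.
Linear molecule, 6 cuts → 7 fragments:
  1–3 → 3 bp
  4–20 → 17 bp
  21–31 → 11 bp
  32–50 → 19 bp
  51–60 → 10 bp
  61–96 → 36 bp
  97–110 → 14 bp
Sorted largest to smallest: 36, 19, 17, 14, 11, 10, 3 bp.

36, 19, 17, 14, 11, 10, 3 bp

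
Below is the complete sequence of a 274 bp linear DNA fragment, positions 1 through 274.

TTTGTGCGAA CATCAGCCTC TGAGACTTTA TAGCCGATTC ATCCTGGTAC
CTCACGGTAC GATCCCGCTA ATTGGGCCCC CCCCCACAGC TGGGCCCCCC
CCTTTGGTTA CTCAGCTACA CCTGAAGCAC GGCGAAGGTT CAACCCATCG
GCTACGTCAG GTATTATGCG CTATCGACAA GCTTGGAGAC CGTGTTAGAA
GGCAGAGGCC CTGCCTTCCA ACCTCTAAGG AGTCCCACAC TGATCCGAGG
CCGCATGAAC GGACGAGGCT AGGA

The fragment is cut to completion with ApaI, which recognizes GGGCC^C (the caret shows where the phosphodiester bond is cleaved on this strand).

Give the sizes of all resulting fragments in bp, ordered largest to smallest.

178, 78, 18 bp

ApaI sites (GGGCCC) start at positions 74, 92.
ApaI cuts after base 5 of each site (before the last base), so after positions 78, 96.
Linear molecule, 2 cuts → 3 fragments:
  1–78 → 78 bp
  79–96 → 18 bp
  97–274 → 178 bp
Sorted largest to smallest: 178, 78, 18 bp.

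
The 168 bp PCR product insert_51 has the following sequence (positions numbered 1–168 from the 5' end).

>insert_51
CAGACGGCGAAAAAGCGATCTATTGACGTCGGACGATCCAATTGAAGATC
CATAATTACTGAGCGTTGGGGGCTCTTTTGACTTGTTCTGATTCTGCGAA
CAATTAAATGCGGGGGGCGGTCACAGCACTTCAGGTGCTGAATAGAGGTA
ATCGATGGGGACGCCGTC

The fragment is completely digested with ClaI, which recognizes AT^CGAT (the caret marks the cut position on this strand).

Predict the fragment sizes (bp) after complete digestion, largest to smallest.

152, 16 bp

The ClaI site (ATCGAT) starts at position 151.
ClaI cuts after base 2 of each site, so after position 152.
Linear molecule, 1 cut → 2 fragments:
  1–152 → 152 bp
  153–168 → 16 bp
Sorted largest to smallest: 152, 16 bp.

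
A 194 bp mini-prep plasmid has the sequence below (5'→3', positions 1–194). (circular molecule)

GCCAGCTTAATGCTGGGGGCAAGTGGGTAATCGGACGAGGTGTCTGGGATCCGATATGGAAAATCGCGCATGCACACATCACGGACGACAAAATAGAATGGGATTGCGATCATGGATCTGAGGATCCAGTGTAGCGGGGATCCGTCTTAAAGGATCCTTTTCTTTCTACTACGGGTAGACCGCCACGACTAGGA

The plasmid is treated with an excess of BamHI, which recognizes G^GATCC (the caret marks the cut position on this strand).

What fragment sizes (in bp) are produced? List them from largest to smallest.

89, 75, 16, 14 bp

BamHI sites (GGATCC) start at positions 47, 122, 138, 152.
BamHI cuts after the first base of each site, so after positions 47, 122, 138, 152.
Circular molecule, 4 cuts → 4 fragments:
  48–122 → 75 bp
  123–138 → 16 bp
  139–152 → 14 bp
  153–194 then 1–47 → 42 + 47 = 89 bp
Sorted largest to smallest: 89, 75, 16, 14 bp.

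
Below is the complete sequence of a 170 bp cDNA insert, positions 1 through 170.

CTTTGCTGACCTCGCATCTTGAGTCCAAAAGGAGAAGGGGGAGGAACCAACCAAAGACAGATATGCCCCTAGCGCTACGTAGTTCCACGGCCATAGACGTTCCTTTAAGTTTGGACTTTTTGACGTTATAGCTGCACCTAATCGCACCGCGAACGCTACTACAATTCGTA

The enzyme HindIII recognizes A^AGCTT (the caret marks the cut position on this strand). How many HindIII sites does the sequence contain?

0

No occurrence of AAGCTT is present in the sequence.
HindIII does not cut: 0 sites.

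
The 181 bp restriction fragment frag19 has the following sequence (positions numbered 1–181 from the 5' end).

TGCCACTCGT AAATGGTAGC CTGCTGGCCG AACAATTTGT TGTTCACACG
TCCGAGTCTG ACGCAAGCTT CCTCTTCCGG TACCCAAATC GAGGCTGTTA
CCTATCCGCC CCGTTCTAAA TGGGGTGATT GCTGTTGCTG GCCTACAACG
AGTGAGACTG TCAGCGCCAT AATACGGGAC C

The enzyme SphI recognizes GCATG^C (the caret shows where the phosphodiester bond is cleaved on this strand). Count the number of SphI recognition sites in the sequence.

0

No occurrence of GCATGC is present in the sequence.
SphI does not cut: 0 sites.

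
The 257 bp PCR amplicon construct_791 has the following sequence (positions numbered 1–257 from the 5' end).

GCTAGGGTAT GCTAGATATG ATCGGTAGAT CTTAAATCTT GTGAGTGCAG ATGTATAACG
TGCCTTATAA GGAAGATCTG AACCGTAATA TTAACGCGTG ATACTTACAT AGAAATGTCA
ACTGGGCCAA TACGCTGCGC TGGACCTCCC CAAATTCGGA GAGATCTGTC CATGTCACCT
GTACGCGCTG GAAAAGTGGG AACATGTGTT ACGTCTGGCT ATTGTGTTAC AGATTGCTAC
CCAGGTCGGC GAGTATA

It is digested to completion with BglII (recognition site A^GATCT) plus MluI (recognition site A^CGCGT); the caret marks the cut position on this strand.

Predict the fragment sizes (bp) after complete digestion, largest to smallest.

BglII sites (AGATCT) start at positions 27, 74, 162.
BglII cuts after the first base of each site, so after positions 27, 74, 162.
The MluI site (ACGCGT) starts at position 94.
MluI cuts after the first base of each site, so after position 94.
Combined cut positions: 27, 74, 94, 162.
Linear molecule, 4 cuts → 5 fragments:
  1–27 → 27 bp
  28–74 → 47 bp
  75–94 → 20 bp
  95–162 → 68 bp
  163–257 → 95 bp
Sorted largest to smallest: 95, 68, 47, 27, 20 bp.

95, 68, 47, 27, 20 bp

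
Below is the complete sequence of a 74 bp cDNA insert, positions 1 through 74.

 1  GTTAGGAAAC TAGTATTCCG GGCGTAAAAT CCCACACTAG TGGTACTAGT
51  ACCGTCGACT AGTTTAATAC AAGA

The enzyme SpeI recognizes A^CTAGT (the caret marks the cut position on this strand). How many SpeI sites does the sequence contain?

4

ACTAGT occurs starting at positions 9, 36, 45, 58.
SpeI cuts at 4 sites.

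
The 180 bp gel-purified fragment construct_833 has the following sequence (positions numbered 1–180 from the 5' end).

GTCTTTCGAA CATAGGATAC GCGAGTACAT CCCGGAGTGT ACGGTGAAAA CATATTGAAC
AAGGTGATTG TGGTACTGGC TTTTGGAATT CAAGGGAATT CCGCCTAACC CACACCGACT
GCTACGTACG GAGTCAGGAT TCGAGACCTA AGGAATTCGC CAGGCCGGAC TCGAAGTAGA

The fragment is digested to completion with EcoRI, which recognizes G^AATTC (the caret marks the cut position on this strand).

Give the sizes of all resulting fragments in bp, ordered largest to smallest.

EcoRI sites (GAATTC) start at positions 86, 96, 153.
EcoRI cuts after the first base of each site, so after positions 86, 96, 153.
Linear molecule, 3 cuts → 4 fragments:
  1–86 → 86 bp
  87–96 → 10 bp
  97–153 → 57 bp
  154–180 → 27 bp
Sorted largest to smallest: 86, 57, 27, 10 bp.

86, 57, 27, 10 bp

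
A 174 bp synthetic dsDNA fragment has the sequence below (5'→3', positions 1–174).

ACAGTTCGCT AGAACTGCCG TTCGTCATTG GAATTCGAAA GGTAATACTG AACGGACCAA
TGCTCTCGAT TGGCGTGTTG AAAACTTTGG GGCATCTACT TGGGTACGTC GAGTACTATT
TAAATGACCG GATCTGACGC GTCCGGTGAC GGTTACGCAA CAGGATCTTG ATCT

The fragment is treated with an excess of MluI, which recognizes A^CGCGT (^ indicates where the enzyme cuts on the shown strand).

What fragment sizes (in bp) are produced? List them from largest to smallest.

The MluI site (ACGCGT) starts at position 137.
MluI cuts after the first base of each site, so after position 137.
Linear molecule, 1 cut → 2 fragments:
  1–137 → 137 bp
  138–174 → 37 bp
Sorted largest to smallest: 137, 37 bp.

137, 37 bp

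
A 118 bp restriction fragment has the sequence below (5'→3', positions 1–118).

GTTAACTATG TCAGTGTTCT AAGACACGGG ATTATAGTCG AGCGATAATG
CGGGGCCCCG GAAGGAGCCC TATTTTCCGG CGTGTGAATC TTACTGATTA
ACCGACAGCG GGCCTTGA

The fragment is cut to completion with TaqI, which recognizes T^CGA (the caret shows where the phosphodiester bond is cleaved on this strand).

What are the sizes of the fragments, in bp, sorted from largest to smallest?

The TaqI site (TCGA) starts at position 38.
TaqI cuts after the first base of each site, so after position 38.
Linear molecule, 1 cut → 2 fragments:
  1–38 → 38 bp
  39–118 → 80 bp
Sorted largest to smallest: 80, 38 bp.

80, 38 bp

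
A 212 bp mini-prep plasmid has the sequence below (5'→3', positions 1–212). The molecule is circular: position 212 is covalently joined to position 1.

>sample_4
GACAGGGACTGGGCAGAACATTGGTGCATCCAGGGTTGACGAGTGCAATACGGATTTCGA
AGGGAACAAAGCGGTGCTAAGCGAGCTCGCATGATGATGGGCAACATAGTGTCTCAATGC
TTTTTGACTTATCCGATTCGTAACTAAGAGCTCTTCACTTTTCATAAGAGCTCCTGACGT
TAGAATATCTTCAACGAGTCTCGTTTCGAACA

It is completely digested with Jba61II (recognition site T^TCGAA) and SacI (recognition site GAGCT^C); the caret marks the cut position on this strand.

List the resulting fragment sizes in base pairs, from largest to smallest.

65, 63, 33, 31, 20 bp

Jba61II sites (TTCGAA) start at positions 56, 205.
Jba61II cuts after the first base of each site, so after positions 56, 205.
SacI sites (GAGCTC) start at positions 83, 148, 168.
SacI cuts after base 5 of each site (before the last base), so after positions 87, 152, 172.
Combined cut positions: 56, 87, 152, 172, 205.
Circular molecule, 5 cuts → 5 fragments:
  57–87 → 31 bp
  88–152 → 65 bp
  153–172 → 20 bp
  173–205 → 33 bp
  206–212 then 1–56 → 7 + 56 = 63 bp
Sorted largest to smallest: 65, 63, 33, 31, 20 bp.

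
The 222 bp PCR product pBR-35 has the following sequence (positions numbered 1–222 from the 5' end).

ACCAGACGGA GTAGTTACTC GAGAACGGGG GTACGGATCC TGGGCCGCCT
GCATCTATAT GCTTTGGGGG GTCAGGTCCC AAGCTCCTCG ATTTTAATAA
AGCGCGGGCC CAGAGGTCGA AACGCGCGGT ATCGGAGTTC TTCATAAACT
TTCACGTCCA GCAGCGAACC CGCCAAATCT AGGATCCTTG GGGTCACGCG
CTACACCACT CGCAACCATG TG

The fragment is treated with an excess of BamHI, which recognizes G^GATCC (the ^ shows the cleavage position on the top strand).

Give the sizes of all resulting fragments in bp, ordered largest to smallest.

BamHI sites (GGATCC) start at positions 35, 182.
BamHI cuts after the first base of each site, so after positions 35, 182.
Linear molecule, 2 cuts → 3 fragments:
  1–35 → 35 bp
  36–182 → 147 bp
  183–222 → 40 bp
Sorted largest to smallest: 147, 40, 35 bp.

147, 40, 35 bp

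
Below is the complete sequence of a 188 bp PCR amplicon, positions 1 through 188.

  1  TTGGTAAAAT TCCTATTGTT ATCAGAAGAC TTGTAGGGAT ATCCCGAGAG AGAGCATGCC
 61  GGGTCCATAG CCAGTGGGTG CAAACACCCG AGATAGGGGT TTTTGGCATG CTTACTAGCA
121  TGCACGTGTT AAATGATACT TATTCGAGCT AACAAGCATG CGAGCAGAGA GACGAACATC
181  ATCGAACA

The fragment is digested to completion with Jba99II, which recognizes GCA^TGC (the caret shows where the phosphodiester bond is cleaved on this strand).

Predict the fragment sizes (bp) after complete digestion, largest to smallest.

56, 52, 38, 30, 12 bp

Jba99II sites (GCATGC) start at positions 54, 106, 118, 156.
Jba99II cuts after base 3 of each site, so after positions 56, 108, 120, 158.
Linear molecule, 4 cuts → 5 fragments:
  1–56 → 56 bp
  57–108 → 52 bp
  109–120 → 12 bp
  121–158 → 38 bp
  159–188 → 30 bp
Sorted largest to smallest: 56, 52, 38, 30, 12 bp.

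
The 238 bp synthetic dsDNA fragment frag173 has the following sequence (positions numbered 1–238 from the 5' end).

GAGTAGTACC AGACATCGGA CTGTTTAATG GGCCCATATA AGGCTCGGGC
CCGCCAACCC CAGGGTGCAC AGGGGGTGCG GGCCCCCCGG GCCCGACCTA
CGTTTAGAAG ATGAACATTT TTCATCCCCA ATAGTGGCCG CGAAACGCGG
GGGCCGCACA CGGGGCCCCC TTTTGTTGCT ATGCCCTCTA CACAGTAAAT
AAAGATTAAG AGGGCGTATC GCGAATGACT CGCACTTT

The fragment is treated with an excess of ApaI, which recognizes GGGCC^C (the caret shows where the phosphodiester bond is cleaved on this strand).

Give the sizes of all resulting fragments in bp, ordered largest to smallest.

74, 71, 34, 33, 17, 9 bp

ApaI sites (GGGCCC) start at positions 30, 47, 80, 89, 163.
ApaI cuts after base 5 of each site (before the last base), so after positions 34, 51, 84, 93, 167.
Linear molecule, 5 cuts → 6 fragments:
  1–34 → 34 bp
  35–51 → 17 bp
  52–84 → 33 bp
  85–93 → 9 bp
  94–167 → 74 bp
  168–238 → 71 bp
Sorted largest to smallest: 74, 71, 34, 33, 17, 9 bp.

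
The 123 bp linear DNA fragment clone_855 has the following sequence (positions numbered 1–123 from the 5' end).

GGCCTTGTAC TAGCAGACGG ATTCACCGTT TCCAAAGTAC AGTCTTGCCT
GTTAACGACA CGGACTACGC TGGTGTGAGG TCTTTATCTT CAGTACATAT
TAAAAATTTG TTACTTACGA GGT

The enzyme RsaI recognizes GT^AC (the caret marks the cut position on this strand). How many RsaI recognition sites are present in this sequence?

GTAC occurs starting at positions 7, 37, 93.
RsaI cuts at 3 sites.

3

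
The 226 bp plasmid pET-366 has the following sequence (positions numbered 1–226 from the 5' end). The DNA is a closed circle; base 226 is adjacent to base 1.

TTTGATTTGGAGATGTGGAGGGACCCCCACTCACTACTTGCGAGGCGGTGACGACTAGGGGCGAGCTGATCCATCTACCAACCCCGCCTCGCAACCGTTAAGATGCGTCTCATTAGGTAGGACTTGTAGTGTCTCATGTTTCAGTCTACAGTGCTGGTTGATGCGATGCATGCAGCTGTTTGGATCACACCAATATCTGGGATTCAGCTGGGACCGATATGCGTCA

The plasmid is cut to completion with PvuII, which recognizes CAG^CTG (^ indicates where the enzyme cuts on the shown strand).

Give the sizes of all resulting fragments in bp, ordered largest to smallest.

194, 32 bp

PvuII sites (CAGCTG) start at positions 173, 205.
PvuII cuts after base 3 of each site, so after positions 175, 207.
Circular molecule, 2 cuts → 2 fragments:
  176–207 → 32 bp
  208–226 then 1–175 → 19 + 175 = 194 bp
Sorted largest to smallest: 194, 32 bp.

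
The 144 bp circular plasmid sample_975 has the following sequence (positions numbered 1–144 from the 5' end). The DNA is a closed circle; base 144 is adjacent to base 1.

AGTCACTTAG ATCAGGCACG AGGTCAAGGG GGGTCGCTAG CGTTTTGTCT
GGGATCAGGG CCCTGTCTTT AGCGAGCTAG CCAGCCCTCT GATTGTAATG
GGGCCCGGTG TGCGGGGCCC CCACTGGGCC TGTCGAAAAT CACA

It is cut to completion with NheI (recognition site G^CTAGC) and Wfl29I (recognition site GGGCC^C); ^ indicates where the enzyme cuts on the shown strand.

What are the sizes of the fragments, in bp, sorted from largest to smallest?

61, 29, 26, 14, 14 bp

NheI sites (GCTAGC) start at positions 36, 76.
NheI cuts after the first base of each site, so after positions 36, 76.
Wfl29I sites (GGGCCC) start at positions 58, 101, 115.
Wfl29I cuts after base 5 of each site (before the last base), so after positions 62, 105, 119.
Combined cut positions: 36, 62, 76, 105, 119.
Circular molecule, 5 cuts → 5 fragments:
  37–62 → 26 bp
  63–76 → 14 bp
  77–105 → 29 bp
  106–119 → 14 bp
  120–144 then 1–36 → 25 + 36 = 61 bp
Sorted largest to smallest: 61, 29, 26, 14, 14 bp.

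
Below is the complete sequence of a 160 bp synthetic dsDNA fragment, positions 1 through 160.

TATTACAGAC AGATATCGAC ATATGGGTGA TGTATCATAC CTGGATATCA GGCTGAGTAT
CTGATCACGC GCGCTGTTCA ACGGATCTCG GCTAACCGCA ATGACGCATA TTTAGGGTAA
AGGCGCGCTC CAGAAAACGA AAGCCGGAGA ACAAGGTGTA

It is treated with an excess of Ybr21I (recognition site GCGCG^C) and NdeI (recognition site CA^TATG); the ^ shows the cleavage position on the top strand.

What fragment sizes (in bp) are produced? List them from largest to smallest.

Ybr21I sites (GCGCGC) start at positions 69, 123.
Ybr21I cuts after base 5 of each site (before the last base), so after positions 73, 127.
The NdeI site (CATATG) starts at position 20.
NdeI cuts after base 2 of each site, so after position 21.
Combined cut positions: 21, 73, 127.
Linear molecule, 3 cuts → 4 fragments:
  1–21 → 21 bp
  22–73 → 52 bp
  74–127 → 54 bp
  128–160 → 33 bp
Sorted largest to smallest: 54, 52, 33, 21 bp.

54, 52, 33, 21 bp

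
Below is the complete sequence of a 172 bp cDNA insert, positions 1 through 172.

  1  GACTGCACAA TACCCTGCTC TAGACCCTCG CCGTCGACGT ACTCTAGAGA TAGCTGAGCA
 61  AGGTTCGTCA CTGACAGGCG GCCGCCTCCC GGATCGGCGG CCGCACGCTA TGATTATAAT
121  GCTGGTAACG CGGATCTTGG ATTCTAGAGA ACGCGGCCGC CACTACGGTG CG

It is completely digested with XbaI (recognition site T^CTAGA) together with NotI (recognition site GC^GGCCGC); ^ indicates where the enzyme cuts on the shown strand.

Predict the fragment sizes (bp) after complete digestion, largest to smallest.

XbaI sites (TCTAGA) start at positions 19, 43, 143.
XbaI cuts after the first base of each site, so after positions 19, 43, 143.
NotI sites (GCGGCCGC) start at positions 78, 97, 153.
NotI cuts after base 2 of each site, so after positions 79, 98, 154.
Combined cut positions: 19, 43, 79, 98, 143, 154.
Linear molecule, 6 cuts → 7 fragments:
  1–19 → 19 bp
  20–43 → 24 bp
  44–79 → 36 bp
  80–98 → 19 bp
  99–143 → 45 bp
  144–154 → 11 bp
  155–172 → 18 bp
Sorted largest to smallest: 45, 36, 24, 19, 19, 18, 11 bp.

45, 36, 24, 19, 19, 18, 11 bp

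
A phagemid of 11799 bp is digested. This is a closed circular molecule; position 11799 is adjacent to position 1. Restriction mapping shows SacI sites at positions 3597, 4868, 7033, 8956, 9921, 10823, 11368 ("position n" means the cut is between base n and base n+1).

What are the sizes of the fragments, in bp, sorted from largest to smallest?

4028, 2165, 1923, 1271, 965, 902, 545 bp

Circular molecule, 7 cuts → 7 fragments:
  4868 − 3597 = 1271 bp
  7033 − 4868 = 2165 bp
  8956 − 7033 = 1923 bp
  9921 − 8956 = 965 bp
  10823 − 9921 = 902 bp
  11368 − 10823 = 545 bp
  wrap: 11799 − 11368 + 3597 = 4028 bp
Sorted largest to smallest: 4028, 2165, 1923, 1271, 965, 902, 545 bp.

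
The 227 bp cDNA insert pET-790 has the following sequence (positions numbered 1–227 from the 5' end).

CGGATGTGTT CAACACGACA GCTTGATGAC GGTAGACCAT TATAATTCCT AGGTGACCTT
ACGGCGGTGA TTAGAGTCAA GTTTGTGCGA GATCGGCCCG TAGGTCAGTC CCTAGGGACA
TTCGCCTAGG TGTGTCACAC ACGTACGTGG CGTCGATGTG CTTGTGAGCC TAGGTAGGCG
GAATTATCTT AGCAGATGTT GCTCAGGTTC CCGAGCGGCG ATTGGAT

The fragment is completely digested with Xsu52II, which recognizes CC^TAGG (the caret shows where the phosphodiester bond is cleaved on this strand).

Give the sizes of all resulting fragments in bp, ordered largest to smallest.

Xsu52II sites (CCTAGG) start at positions 48, 111, 125, 169.
Xsu52II cuts after base 2 of each site, so after positions 49, 112, 126, 170.
Linear molecule, 4 cuts → 5 fragments:
  1–49 → 49 bp
  50–112 → 63 bp
  113–126 → 14 bp
  127–170 → 44 bp
  171–227 → 57 bp
Sorted largest to smallest: 63, 57, 49, 44, 14 bp.

63, 57, 49, 44, 14 bp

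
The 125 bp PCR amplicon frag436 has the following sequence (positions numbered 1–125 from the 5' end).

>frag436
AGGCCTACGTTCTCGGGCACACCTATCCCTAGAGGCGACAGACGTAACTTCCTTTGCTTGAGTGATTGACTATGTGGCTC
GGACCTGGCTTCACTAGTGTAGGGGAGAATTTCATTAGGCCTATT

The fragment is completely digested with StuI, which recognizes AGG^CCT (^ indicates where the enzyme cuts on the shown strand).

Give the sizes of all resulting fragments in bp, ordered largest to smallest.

116, 6, 3 bp

StuI sites (AGGCCT) start at positions 1, 117.
StuI cuts after base 3 of each site, so after positions 3, 119.
Linear molecule, 2 cuts → 3 fragments:
  1–3 → 3 bp
  4–119 → 116 bp
  120–125 → 6 bp
Sorted largest to smallest: 116, 6, 3 bp.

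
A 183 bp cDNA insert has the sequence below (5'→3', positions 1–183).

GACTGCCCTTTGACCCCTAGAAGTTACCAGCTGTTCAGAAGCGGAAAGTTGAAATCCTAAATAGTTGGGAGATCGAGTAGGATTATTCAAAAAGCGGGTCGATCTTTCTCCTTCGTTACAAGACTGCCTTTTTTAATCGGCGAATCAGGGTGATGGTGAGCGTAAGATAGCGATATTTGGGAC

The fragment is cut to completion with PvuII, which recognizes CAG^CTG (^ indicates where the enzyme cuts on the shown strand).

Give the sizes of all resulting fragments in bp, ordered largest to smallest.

The PvuII site (CAGCTG) starts at position 28.
PvuII cuts after base 3 of each site, so after position 30.
Linear molecule, 1 cut → 2 fragments:
  1–30 → 30 bp
  31–183 → 153 bp
Sorted largest to smallest: 153, 30 bp.

153, 30 bp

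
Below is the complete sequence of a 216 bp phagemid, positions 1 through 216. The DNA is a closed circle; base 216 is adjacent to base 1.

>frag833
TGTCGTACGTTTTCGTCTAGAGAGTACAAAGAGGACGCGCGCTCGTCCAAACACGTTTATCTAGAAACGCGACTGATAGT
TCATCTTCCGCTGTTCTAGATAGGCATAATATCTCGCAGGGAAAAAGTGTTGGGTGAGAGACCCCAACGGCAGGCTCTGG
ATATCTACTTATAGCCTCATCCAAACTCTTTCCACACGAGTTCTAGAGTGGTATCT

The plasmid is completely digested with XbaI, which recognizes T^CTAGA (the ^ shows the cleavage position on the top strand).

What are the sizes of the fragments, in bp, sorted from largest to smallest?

107, 44, 35, 30 bp

XbaI sites (TCTAGA) start at positions 16, 60, 95, 202.
XbaI cuts after the first base of each site, so after positions 16, 60, 95, 202.
Circular molecule, 4 cuts → 4 fragments:
  17–60 → 44 bp
  61–95 → 35 bp
  96–202 → 107 bp
  203–216 then 1–16 → 14 + 16 = 30 bp
Sorted largest to smallest: 107, 44, 35, 30 bp.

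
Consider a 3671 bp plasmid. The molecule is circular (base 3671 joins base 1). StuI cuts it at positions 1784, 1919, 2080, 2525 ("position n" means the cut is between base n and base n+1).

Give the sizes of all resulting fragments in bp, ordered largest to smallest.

Circular molecule, 4 cuts → 4 fragments:
  1919 − 1784 = 135 bp
  2080 − 1919 = 161 bp
  2525 − 2080 = 445 bp
  wrap: 3671 − 2525 + 1784 = 2930 bp
Sorted largest to smallest: 2930, 445, 161, 135 bp.

2930, 445, 161, 135 bp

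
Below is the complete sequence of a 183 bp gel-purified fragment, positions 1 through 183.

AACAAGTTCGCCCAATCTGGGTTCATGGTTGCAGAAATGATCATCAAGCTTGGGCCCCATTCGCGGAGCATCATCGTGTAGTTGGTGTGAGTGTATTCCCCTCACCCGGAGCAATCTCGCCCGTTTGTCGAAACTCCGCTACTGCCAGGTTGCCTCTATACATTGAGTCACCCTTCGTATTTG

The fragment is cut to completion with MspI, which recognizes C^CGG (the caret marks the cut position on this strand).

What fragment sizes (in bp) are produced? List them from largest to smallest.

106, 77 bp

The MspI site (CCGG) starts at position 106.
MspI cuts after the first base of each site, so after position 106.
Linear molecule, 1 cut → 2 fragments:
  1–106 → 106 bp
  107–183 → 77 bp
Sorted largest to smallest: 106, 77 bp.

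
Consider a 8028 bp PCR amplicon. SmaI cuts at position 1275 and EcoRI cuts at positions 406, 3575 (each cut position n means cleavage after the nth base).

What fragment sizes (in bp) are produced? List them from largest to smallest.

Combined cut positions (sorted): 406, 1275, 3575.
Linear molecule, 3 cuts → 4 fragments:
  406 − 0 = 406 bp
  1275 − 406 = 869 bp
  3575 − 1275 = 2300 bp
  8028 − 3575 = 4453 bp
Sorted largest to smallest: 4453, 2300, 869, 406 bp.

4453, 2300, 869, 406 bp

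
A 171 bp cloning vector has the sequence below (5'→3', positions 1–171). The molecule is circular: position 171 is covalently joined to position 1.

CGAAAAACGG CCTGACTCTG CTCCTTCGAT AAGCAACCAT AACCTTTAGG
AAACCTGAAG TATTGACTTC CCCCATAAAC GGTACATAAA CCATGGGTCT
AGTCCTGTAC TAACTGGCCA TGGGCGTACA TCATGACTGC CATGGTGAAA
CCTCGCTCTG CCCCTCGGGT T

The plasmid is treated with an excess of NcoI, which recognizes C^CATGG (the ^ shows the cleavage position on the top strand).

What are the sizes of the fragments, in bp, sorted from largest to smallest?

122, 27, 22 bp

NcoI sites (CCATGG) start at positions 91, 118, 140.
NcoI cuts after the first base of each site, so after positions 91, 118, 140.
Circular molecule, 3 cuts → 3 fragments:
  92–118 → 27 bp
  119–140 → 22 bp
  141–171 then 1–91 → 31 + 91 = 122 bp
Sorted largest to smallest: 122, 27, 22 bp.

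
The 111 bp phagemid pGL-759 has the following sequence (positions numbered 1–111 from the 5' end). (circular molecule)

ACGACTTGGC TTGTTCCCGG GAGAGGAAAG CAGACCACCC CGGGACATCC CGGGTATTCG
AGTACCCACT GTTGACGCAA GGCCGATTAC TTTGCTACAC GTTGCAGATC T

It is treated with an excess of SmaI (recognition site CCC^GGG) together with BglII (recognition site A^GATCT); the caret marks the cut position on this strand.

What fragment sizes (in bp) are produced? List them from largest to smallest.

SmaI sites (CCCGGG) start at positions 16, 39, 49.
SmaI cuts after base 3 of each site, so after positions 18, 41, 51.
The BglII site (AGATCT) starts at position 106.
BglII cuts after the first base of each site, so after position 106.
Combined cut positions: 18, 41, 51, 106.
Circular molecule, 4 cuts → 4 fragments:
  19–41 → 23 bp
  42–51 → 10 bp
  52–106 → 55 bp
  107–111 then 1–18 → 5 + 18 = 23 bp
Sorted largest to smallest: 55, 23, 23, 10 bp.

55, 23, 23, 10 bp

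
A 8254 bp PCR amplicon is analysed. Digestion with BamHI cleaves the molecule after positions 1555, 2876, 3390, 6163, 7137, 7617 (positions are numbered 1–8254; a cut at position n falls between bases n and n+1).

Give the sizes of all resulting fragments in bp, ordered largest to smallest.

2773, 1555, 1321, 974, 637, 514, 480 bp

Linear molecule, 6 cuts → 7 fragments:
  1555 − 0 = 1555 bp
  2876 − 1555 = 1321 bp
  3390 − 2876 = 514 bp
  6163 − 3390 = 2773 bp
  7137 − 6163 = 974 bp
  7617 − 7137 = 480 bp
  8254 − 7617 = 637 bp
Sorted largest to smallest: 2773, 1555, 1321, 974, 637, 514, 480 bp.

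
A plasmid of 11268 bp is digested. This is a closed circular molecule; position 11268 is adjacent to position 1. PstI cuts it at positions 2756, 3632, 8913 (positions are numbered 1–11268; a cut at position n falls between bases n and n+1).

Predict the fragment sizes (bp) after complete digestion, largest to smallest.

Circular molecule, 3 cuts → 3 fragments:
  3632 − 2756 = 876 bp
  8913 − 3632 = 5281 bp
  wrap: 11268 − 8913 + 2756 = 5111 bp
Sorted largest to smallest: 5281, 5111, 876 bp.

5281, 5111, 876 bp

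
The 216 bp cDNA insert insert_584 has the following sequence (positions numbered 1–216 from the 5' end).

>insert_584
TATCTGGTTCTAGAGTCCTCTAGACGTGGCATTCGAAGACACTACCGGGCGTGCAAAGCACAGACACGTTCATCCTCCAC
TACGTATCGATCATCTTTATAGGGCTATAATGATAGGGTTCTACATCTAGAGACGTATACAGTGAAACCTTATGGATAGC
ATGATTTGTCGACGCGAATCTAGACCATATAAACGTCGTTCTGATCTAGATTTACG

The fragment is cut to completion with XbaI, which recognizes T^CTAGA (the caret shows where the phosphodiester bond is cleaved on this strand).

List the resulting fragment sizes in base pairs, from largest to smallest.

107, 53, 26, 11, 10, 9 bp

XbaI sites (TCTAGA) start at positions 9, 19, 126, 179, 205.
XbaI cuts after the first base of each site, so after positions 9, 19, 126, 179, 205.
Linear molecule, 5 cuts → 6 fragments:
  1–9 → 9 bp
  10–19 → 10 bp
  20–126 → 107 bp
  127–179 → 53 bp
  180–205 → 26 bp
  206–216 → 11 bp
Sorted largest to smallest: 107, 53, 26, 11, 10, 9 bp.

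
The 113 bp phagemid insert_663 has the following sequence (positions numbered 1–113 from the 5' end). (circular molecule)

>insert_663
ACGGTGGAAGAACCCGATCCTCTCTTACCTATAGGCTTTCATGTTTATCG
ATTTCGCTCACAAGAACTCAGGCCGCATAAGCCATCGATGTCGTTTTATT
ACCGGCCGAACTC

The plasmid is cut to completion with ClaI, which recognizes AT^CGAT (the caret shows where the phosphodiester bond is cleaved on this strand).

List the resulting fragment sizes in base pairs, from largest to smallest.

ClaI sites (ATCGAT) start at positions 47, 84.
ClaI cuts after base 2 of each site, so after positions 48, 85.
Circular molecule, 2 cuts → 2 fragments:
  49–85 → 37 bp
  86–113 then 1–48 → 28 + 48 = 76 bp
Sorted largest to smallest: 76, 37 bp.

76, 37 bp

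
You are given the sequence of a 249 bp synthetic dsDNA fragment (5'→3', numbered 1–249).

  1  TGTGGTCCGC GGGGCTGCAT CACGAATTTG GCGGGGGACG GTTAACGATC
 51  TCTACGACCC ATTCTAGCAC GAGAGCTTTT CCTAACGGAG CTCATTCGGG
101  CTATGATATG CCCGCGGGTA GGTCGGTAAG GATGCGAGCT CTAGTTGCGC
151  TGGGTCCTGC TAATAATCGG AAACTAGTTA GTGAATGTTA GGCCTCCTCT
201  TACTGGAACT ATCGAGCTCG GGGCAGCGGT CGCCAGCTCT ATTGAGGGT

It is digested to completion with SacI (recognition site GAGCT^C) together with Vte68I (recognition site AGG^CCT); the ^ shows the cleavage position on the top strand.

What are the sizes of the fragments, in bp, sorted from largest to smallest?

SacI sites (GAGCTC) start at positions 88, 136, 214.
SacI cuts after base 5 of each site (before the last base), so after positions 92, 140, 218.
The Vte68I site (AGGCCT) starts at position 190.
Vte68I cuts after base 3 of each site, so after position 192.
Combined cut positions: 92, 140, 192, 218.
Linear molecule, 4 cuts → 5 fragments:
  1–92 → 92 bp
  93–140 → 48 bp
  141–192 → 52 bp
  193–218 → 26 bp
  219–249 → 31 bp
Sorted largest to smallest: 92, 52, 48, 31, 26 bp.

92, 52, 48, 31, 26 bp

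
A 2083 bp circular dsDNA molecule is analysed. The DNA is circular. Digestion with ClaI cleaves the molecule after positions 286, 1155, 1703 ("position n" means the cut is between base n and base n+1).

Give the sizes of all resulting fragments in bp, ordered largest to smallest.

Circular molecule, 3 cuts → 3 fragments:
  1155 − 286 = 869 bp
  1703 − 1155 = 548 bp
  wrap: 2083 − 1703 + 286 = 666 bp
Sorted largest to smallest: 869, 666, 548 bp.

869, 666, 548 bp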